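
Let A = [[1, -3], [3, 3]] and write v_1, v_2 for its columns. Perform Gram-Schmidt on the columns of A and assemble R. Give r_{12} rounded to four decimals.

e_1 = v_1/‖v_1‖ = (1, 3)/3.1623 = (0.3162, 0.9487).
r_{12} = e_1·v_2 = 1.8974.

r_{12} = 1.8974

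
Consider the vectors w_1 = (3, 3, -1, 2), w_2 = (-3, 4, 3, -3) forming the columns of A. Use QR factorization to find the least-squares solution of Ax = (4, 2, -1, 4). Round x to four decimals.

e_1 = w_1/‖w_1‖ = (3, 3, -1, 2)/4.7958 = (0.6255, 0.6255, -0.2085, 0.4170).
r_{12} = e_1·w_2 = -1.2511.
u_2 = w_2 + 1.2511·e_1 = (-2.2174, 4.7826, 2.7391, -2.4783).
‖u_2‖ = 6.4370, so e_2 = (-0.3445, 0.7430, 0.4255, -0.3850).
Qᵀb = (5.6299, -1.8575).
Back-substitute: x_2 = -1.8575/6.4370 = -0.2886.
x_1 = (5.6299 + 1.2511·(-0.2886))/4.7958 = 1.0986.

x = (1.0986, -0.2886)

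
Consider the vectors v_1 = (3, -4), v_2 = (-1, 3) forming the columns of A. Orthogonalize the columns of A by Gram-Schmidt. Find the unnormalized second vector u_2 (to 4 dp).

e_1 = v_1/‖v_1‖ = (3, -4)/5.0000 = (0.6000, -0.8000).
r_{12} = e_1·v_2 = -3.0000.
u_2 = v_2 + 3.0000·e_1 = (0.8000, 0.6000).

u_2 = (0.8000, 0.6000)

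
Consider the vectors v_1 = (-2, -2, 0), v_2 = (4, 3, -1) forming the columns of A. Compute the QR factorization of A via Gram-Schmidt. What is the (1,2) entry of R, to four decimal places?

r_{12} = -4.9497

v_1 = (-2, -2, 0); ‖v_1‖ = 2.8284, so e_1 = (-0.7071, -0.7071, 0.0000).
r_{12} = e_1·v_2 = -4.9497.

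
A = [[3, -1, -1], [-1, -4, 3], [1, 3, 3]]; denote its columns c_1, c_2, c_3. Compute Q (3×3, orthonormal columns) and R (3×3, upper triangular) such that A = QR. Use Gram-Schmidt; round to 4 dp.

c_1 = (3, -1, 1); ‖c_1‖ = 3.3166, so e_1 = (0.9045, -0.3015, 0.3015).
e_1·c_2 = 0.9045·(-1) + (-0.3015)·(-4) + 0.3015·3 = 1.2060.
u_2 = c_2 − 1.2060·e_1 = (-2.0909, -3.6364, 2.6364).
‖u_2‖ = 4.9543, so e_2 = (-0.4220, -0.7340, 0.5321).
e_1·c_3 = 0.9045·(-1) + (-0.3015)·3 + 0.3015·3 = -0.9045; e_2·c_3 = (-0.4220)·(-1) + (-0.7340)·3 + 0.5321·3 = -0.1835.
u_3 = c_3 + 0.9045·e_1 + 0.1835·e_2 = (-0.2593, 2.5926, 3.3704).
‖u_3‖ = 4.2601, so e_3 = (-0.0609, 0.6086, 0.7912).

Q = [[0.9045, -0.4220, -0.0609], [-0.3015, -0.7340, 0.6086], [0.3015, 0.5321, 0.7912]], R = [[3.3166, 1.2060, -0.9045], [0.0000, 4.9543, -0.1835], [0.0000, 0.0000, 4.2601]]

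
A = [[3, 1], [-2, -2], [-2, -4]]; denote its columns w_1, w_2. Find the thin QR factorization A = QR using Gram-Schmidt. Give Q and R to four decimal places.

q_1 = w_1/‖w_1‖ = (3, -2, -2)/4.1231 = (0.7276, -0.4851, -0.4851).
r_{12} = q_1·w_2 = 3.6380.
u_2 = w_2 − 3.6380·q_1 = (-1.6471, -0.2353, -2.2353).
‖u_2‖ = 2.7865, so q_2 = (-0.5911, -0.0844, -0.8022).

Q = [[0.7276, -0.5911], [-0.4851, -0.0844], [-0.4851, -0.8022]], R = [[4.1231, 3.6380], [0.0000, 2.7865]]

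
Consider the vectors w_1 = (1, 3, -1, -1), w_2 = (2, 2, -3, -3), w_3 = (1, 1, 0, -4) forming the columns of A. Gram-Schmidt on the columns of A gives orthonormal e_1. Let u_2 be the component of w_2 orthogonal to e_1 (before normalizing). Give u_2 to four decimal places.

w_1 = (1, 3, -1, -1); ‖w_1‖ = 3.4641, so e_1 = (0.2887, 0.8660, -0.2887, -0.2887).
e_1·w_2 = 0.2887·2 + 0.8660·2 + (-0.2887)·(-3) + (-0.2887)·(-3) = 4.0415.
u_2 = w_2 − 4.0415·e_1 = (0.8333, -1.5000, -1.8333, -1.8333).

u_2 = (0.8333, -1.5000, -1.8333, -1.8333)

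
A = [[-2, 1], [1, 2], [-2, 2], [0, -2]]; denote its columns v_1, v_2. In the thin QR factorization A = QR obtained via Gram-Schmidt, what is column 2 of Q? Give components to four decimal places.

v_1 = (-2, 1, -2, 0); ‖v_1‖ = 3.0000, so q_1 = (-0.6667, 0.3333, -0.6667, 0.0000).
q_1·v_2 = (-0.6667)·1 + 0.3333·2 + (-0.6667)·2 + 0.0000·(-2) = -1.3333.
u_2 = v_2 + 1.3333·q_1 = (0.1111, 2.4444, 1.1111, -2.0000).
‖u_2‖ = 3.3500, so q_2 = (0.0332, 0.7297, 0.3317, -0.5970).

q_2 = (0.0332, 0.7297, 0.3317, -0.5970)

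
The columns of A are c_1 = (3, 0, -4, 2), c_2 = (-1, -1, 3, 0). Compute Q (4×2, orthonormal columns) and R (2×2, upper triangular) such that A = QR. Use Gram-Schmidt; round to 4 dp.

q_1 = c_1/‖c_1‖ = (3, 0, -4, 2)/5.3852 = (0.5571, 0.0000, -0.7428, 0.3714).
r_{12} = q_1·c_2 = -2.7854.
u_2 = c_2 + 2.7854·q_1 = (0.5517, -1.0000, 0.9310, 1.0345).
‖u_2‖ = 1.8004, so q_2 = (0.3064, -0.5554, 0.5171, 0.5746).

Q = [[0.5571, 0.3064], [0.0000, -0.5554], [-0.7428, 0.5171], [0.3714, 0.5746]], R = [[5.3852, -2.7854], [0.0000, 1.8004]]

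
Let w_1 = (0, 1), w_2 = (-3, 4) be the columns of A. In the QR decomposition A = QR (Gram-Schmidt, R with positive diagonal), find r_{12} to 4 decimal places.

r_{12} = 4.0000

w_1 = (0, 1); ‖w_1‖ = 1.0000, so e_1 = (0.0000, 1.0000).
r_{12} = e_1·w_2 = 4.0000.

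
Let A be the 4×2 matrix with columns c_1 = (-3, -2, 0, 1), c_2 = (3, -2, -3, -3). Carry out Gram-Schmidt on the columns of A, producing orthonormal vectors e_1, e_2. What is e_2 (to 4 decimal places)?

e_2 = (0.2501, -0.6113, -0.5836, -0.4724)

c_1 = (-3, -2, 0, 1); ‖c_1‖ = 3.7417, so e_1 = (-0.8018, -0.5345, 0.0000, 0.2673).
e_1·c_2 = (-0.8018)·3 + (-0.5345)·(-2) + 0.0000·(-3) + 0.2673·(-3) = -2.1381.
u_2 = c_2 + 2.1381·e_1 = (1.2857, -3.1429, -3.0000, -2.4286).
‖u_2‖ = 5.1409, so e_2 = (0.2501, -0.6113, -0.5836, -0.4724).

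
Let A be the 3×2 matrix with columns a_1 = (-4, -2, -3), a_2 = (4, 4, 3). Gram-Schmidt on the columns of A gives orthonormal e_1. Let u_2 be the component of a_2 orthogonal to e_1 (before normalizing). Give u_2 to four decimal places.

u_2 = (-0.5517, 1.7241, -0.4138)

e_1 = a_1/‖a_1‖ = (-4, -2, -3)/5.3852 = (-0.7428, -0.3714, -0.5571).
r_{12} = e_1·a_2 = -6.1279.
u_2 = a_2 + 6.1279·e_1 = (-0.5517, 1.7241, -0.4138).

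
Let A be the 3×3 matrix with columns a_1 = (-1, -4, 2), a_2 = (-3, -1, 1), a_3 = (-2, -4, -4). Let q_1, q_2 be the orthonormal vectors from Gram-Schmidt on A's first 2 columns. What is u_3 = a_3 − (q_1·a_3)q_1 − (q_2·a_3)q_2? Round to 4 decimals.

u_3 = (-0.9067, -2.2667, -4.9867)

a_1 = (-1, -4, 2); ‖a_1‖ = 4.5826, so q_1 = (-0.2182, -0.8729, 0.4364).
q_1·a_2 = (-0.2182)·(-3) + (-0.8729)·(-1) + 0.4364·1 = 1.9640.
u_2 = a_2 − 1.9640·q_1 = (-2.5714, 0.7143, 0.1429).
‖u_2‖ = 2.6726, so q_2 = (-0.9621, 0.2673, 0.0535).
q_1·a_3 = (-0.2182)·(-2) + (-0.8729)·(-4) + 0.4364·(-4) = 2.1822; q_2·a_3 = (-0.9621)·(-2) + 0.2673·(-4) + 0.0535·(-4) = 0.6414.
u_3 = a_3 − 2.1822·q_1 − 0.6414·q_2 = (-0.9067, -2.2667, -4.9867).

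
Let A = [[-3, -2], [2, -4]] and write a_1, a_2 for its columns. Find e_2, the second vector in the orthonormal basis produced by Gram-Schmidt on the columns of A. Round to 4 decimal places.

a_1 = (-3, 2); ‖a_1‖ = 3.6056, so e_1 = (-0.8321, 0.5547).
e_1·a_2 = (-0.8321)·(-2) + 0.5547·(-4) = -0.5547.
u_2 = a_2 + 0.5547·e_1 = (-2.4615, -3.6923).
‖u_2‖ = 4.4376, so e_2 = (-0.5547, -0.8321).

e_2 = (-0.5547, -0.8321)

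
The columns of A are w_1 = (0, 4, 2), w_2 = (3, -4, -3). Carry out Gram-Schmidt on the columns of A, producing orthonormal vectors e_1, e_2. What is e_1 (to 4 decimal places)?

e_1 = (0.0000, 0.8944, 0.4472)

w_1 = (0, 4, 2); ‖w_1‖ = 4.4721, so e_1 = (0.0000, 0.8944, 0.4472).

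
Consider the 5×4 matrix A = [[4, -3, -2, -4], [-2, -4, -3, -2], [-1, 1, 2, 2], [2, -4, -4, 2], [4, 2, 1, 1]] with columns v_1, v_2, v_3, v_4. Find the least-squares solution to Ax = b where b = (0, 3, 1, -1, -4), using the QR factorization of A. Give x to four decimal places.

x = (-0.5832, -1.1578, 1.0201, -0.2136)

e_1 = v_1/‖v_1‖ = (4, -2, -1, 2, 4)/6.4031 = (0.6247, -0.3123, -0.1562, 0.3123, 0.6247).
r_{12} = e_1·v_2 = -0.7809.
u_2 = v_2 + 0.7809·e_1 = (-2.5122, -4.2439, 0.8780, -3.7561, 2.4878).
‖u_2‖ = 6.7372, so e_2 = (-0.3729, -0.6299, 0.1303, -0.5575, 0.3693).
r_{13} = e_1·v_3 = -1.2494; r_{23} = e_2·v_3 = 5.4955.
u_3 = v_3 + 1.2494·e_1 − 5.4955·e_2 = (0.8297, 0.0715, 1.0887, -0.5459, -0.2488).
‖u_3‖ = 1.4962, so e_3 = (0.5545, 0.0478, 0.7276, -0.3649, -0.1663).
r_{14} = e_1·v_4 = -0.9370; r_{24} = e_2·v_4 = 2.2663; r_{34} = e_3·v_4 = -1.7544.
u_4 = v_4 + 0.9370·e_1 − 2.2663·e_2 + 1.7544·e_3 = (-1.5967, -0.7813, 2.8349, 2.9160, 0.4568).
‖u_4‖ = 4.4618, so e_4 = (-0.3579, -0.1751, 0.6354, 0.6535, 0.1024).
Qᵀb = (-3.9043, -2.6790, 1.9009, -0.9530).
Back-substitute: x_4 = -0.9530/4.4618 = -0.2136.
x_3 = (1.9009 + 1.7544·(-0.2136))/1.4962 = 1.0201.
x_2 = (-2.6790 − 5.4955·1.0201 − 2.2663·(-0.2136))/6.7372 = -1.1578.
x_1 = (-3.9043 + 0.7809·(-1.1578) + 1.2494·1.0201 + 0.9370·(-0.2136))/6.4031 = -0.5832.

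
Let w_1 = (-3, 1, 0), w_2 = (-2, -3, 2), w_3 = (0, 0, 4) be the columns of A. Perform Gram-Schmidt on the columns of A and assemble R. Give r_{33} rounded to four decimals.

q_1 = w_1/‖w_1‖ = (-3, 1, 0)/3.1623 = (-0.9487, 0.3162, 0.0000).
r_{12} = q_1·w_2 = 0.9487.
u_2 = w_2 − 0.9487·q_1 = (-1.1000, -3.3000, 2.0000).
‖u_2‖ = 4.0125, so q_2 = (-0.2741, -0.8224, 0.4984).
r_{13} = q_1·w_3 = 0.0000; r_{23} = q_2·w_3 = 1.9938.
u_3 = w_3 + 0.0000·q_1 − 1.9938·q_2 = (0.5466, 1.6398, 3.0062).
r_{33} = ‖u_3‖ = 3.4677.

r_{33} = 3.4677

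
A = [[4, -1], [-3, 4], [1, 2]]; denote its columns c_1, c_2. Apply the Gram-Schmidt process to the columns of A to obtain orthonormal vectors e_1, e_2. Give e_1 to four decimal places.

e_1 = (0.7845, -0.5883, 0.1961)

c_1 = (4, -3, 1); ‖c_1‖ = 5.0990, so e_1 = (0.7845, -0.5883, 0.1961).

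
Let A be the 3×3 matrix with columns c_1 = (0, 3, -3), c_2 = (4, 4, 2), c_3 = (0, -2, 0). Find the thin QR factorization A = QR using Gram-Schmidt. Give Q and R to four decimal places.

e_1 = c_1/‖c_1‖ = (0, 3, -3)/4.2426 = (0.0000, 0.7071, -0.7071).
r_{12} = e_1·c_2 = 1.4142.
u_2 = c_2 − 1.4142·e_1 = (4.0000, 3.0000, 3.0000).
‖u_2‖ = 5.8310, so e_2 = (0.6860, 0.5145, 0.5145).
r_{13} = e_1·c_3 = -1.4142; r_{23} = e_2·c_3 = -1.0290.
u_3 = c_3 + 1.4142·e_1 + 1.0290·e_2 = (0.7059, -0.4706, -0.4706).
‖u_3‖ = 0.9701, so e_3 = (0.7276, -0.4851, -0.4851).

Q = [[0.0000, 0.6860, 0.7276], [0.7071, 0.5145, -0.4851], [-0.7071, 0.5145, -0.4851]], R = [[4.2426, 1.4142, -1.4142], [0.0000, 5.8310, -1.0290], [0.0000, 0.0000, 0.9701]]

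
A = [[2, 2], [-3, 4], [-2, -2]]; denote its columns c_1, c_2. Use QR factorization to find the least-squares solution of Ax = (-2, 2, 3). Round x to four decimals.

c_1 = (2, -3, -2); ‖c_1‖ = 4.1231, so q_1 = (0.4851, -0.7276, -0.4851).
q_1·c_2 = 0.4851·2 + (-0.7276)·4 + (-0.4851)·(-2) = -0.9701.
u_2 = c_2 + 0.9701·q_1 = (2.4706, 3.2941, -2.4706).
‖u_2‖ = 4.8020, so q_2 = (0.5145, 0.6860, -0.5145).
Qᵀb = (-3.8806, -1.2005).
Back-substitute: x_2 = -1.2005/4.8020 = -0.2500.
x_1 = (-3.8806 + 0.9701·(-0.2500))/4.1231 = -1.0000.

x = (-1.0000, -0.2500)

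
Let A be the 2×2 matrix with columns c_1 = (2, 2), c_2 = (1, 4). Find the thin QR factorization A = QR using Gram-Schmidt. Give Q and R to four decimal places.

Q = [[0.7071, -0.7071], [0.7071, 0.7071]], R = [[2.8284, 3.5355], [0.0000, 2.1213]]

q_1 = c_1/‖c_1‖ = (2, 2)/2.8284 = (0.7071, 0.7071).
r_{12} = q_1·c_2 = 3.5355.
u_2 = c_2 − 3.5355·q_1 = (-1.5000, 1.5000).
‖u_2‖ = 2.1213, so q_2 = (-0.7071, 0.7071).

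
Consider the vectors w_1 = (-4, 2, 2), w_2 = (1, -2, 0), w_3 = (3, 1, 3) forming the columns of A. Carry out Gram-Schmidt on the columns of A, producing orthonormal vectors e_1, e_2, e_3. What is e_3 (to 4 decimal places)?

e_1 = w_1/‖w_1‖ = (-4, 2, 2)/4.8990 = (-0.8165, 0.4082, 0.4082).
r_{12} = e_1·w_2 = -1.6330.
u_2 = w_2 + 1.6330·e_1 = (-0.3333, -1.3333, 0.6667).
‖u_2‖ = 1.5275, so e_2 = (-0.2182, -0.8729, 0.4364).
r_{13} = e_1·w_3 = -0.8165; r_{23} = e_2·w_3 = -0.2182.
u_3 = w_3 + 0.8165·e_1 + 0.2182·e_2 = (2.2857, 1.1429, 3.4286).
‖u_3‖ = 4.2762, so e_3 = (0.5345, 0.2673, 0.8018).

e_3 = (0.5345, 0.2673, 0.8018)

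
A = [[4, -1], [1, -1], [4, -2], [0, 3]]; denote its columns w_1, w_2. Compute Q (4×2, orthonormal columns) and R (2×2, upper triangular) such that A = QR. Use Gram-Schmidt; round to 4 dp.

Q = [[0.6963, 0.1832], [0.1741, -0.1928], [0.6963, -0.1350], [0.0000, 0.9545]], R = [[5.7446, -2.2630], [0.0000, 3.1431]]

w_1 = (4, 1, 4, 0); ‖w_1‖ = 5.7446, so e_1 = (0.6963, 0.1741, 0.6963, 0.0000).
e_1·w_2 = 0.6963·(-1) + 0.1741·(-1) + 0.6963·(-2) + 0.0000·3 = -2.2630.
u_2 = w_2 + 2.2630·e_1 = (0.5758, -0.6061, -0.4242, 3.0000).
‖u_2‖ = 3.1431, so e_2 = (0.1832, -0.1928, -0.1350, 0.9545).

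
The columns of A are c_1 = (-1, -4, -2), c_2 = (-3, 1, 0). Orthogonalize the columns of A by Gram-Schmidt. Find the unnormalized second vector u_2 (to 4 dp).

u_2 = (-3.0476, 0.8095, -0.0952)

c_1 = (-1, -4, -2); ‖c_1‖ = 4.5826, so e_1 = (-0.2182, -0.8729, -0.4364).
e_1·c_2 = (-0.2182)·(-3) + (-0.8729)·1 + (-0.4364)·0 = -0.2182.
u_2 = c_2 + 0.2182·e_1 = (-3.0476, 0.8095, -0.0952).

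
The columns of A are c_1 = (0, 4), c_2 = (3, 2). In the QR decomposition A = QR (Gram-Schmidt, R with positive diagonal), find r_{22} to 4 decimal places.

e_1 = c_1/‖c_1‖ = (0, 4)/4.0000 = (0.0000, 1.0000).
r_{12} = e_1·c_2 = 2.0000.
u_2 = c_2 − 2.0000·e_1 = (3.0000, 0.0000).
r_{22} = ‖u_2‖ = 3.0000.

r_{22} = 3.0000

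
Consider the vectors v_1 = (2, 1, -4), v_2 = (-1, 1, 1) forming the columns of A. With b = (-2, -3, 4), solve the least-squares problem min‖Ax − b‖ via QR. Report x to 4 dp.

e_1 = v_1/‖v_1‖ = (2, 1, -4)/4.5826 = (0.4364, 0.2182, -0.8729).
r_{12} = e_1·v_2 = -1.0911.
u_2 = v_2 + 1.0911·e_1 = (-0.5238, 1.2381, 0.0476).
‖u_2‖ = 1.3452, so e_2 = (-0.3894, 0.9204, 0.0354).
Qᵀb = (-5.0190, -1.8408).
Back-substitute: x_2 = -1.8408/1.3452 = -1.3684.
x_1 = (-5.0190 + 1.0911·(-1.3684))/4.5826 = -1.4211.

x = (-1.4211, -1.3684)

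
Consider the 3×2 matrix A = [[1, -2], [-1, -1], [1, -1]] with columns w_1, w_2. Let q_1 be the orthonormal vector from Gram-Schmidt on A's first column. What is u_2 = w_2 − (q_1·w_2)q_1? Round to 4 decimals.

w_1 = (1, -1, 1); ‖w_1‖ = 1.7321, so q_1 = (0.5774, -0.5774, 0.5774).
q_1·w_2 = 0.5774·(-2) + (-0.5774)·(-1) + 0.5774·(-1) = -1.1547.
u_2 = w_2 + 1.1547·q_1 = (-1.3333, -1.6667, -0.3333).

u_2 = (-1.3333, -1.6667, -0.3333)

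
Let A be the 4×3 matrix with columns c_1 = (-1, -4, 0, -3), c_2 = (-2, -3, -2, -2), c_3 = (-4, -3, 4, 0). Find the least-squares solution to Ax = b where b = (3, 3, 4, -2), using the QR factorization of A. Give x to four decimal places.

e_1 = c_1/‖c_1‖ = (-1, -4, 0, -3)/5.0990 = (-0.1961, -0.7845, 0.0000, -0.5883).
r_{12} = e_1·c_2 = 3.9223.
u_2 = c_2 − 3.9223·e_1 = (-1.2308, 0.0769, -2.0000, 0.3077).
‖u_2‖ = 2.3697, so e_2 = (-0.5194, 0.0325, -0.8440, 0.1298).
r_{13} = e_1·c_3 = 3.1379; r_{23} = e_2·c_3 = -1.3958.
u_3 = c_3 − 3.1379·e_1 + 1.3958·e_2 = (-4.1096, -0.4932, 2.8219, 2.0274).
‖u_3‖ = 5.4042, so e_3 = (-0.7604, -0.0913, 0.5222, 0.3752).
Qᵀb = (-1.7650, -5.0964, -1.2167).
Back-substitute: x_3 = -1.2167/5.4042 = -0.2251.
x_2 = (-5.0964 + 1.3958·(-0.2251))/2.3697 = -2.2833.
x_1 = (-1.7650 − 3.9223·(-2.2833) − 3.1379·(-0.2251))/5.0990 = 1.5488.

x = (1.5488, -2.2833, -0.2251)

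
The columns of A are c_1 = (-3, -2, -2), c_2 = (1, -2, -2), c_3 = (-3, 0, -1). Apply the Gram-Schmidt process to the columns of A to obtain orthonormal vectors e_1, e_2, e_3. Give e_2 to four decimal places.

e_2 = (0.6860, -0.5145, -0.5145)

c_1 = (-3, -2, -2); ‖c_1‖ = 4.1231, so e_1 = (-0.7276, -0.4851, -0.4851).
e_1·c_2 = (-0.7276)·1 + (-0.4851)·(-2) + (-0.4851)·(-2) = 1.2127.
u_2 = c_2 − 1.2127·e_1 = (1.8824, -1.4118, -1.4118).
‖u_2‖ = 2.7440, so e_2 = (0.6860, -0.5145, -0.5145).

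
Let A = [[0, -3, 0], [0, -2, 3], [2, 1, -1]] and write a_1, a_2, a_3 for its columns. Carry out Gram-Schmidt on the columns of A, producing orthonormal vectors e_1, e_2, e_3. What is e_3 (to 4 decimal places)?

e_1 = a_1/‖a_1‖ = (0, 0, 2)/2.0000 = (0.0000, 0.0000, 1.0000).
r_{12} = e_1·a_2 = 1.0000.
u_2 = a_2 − 1.0000·e_1 = (-3.0000, -2.0000, 0.0000).
‖u_2‖ = 3.6056, so e_2 = (-0.8321, -0.5547, 0.0000).
r_{13} = e_1·a_3 = -1.0000; r_{23} = e_2·a_3 = -1.6641.
u_3 = a_3 + 1.0000·e_1 + 1.6641·e_2 = (-1.3846, 2.0769, 0.0000).
‖u_3‖ = 2.4962, so e_3 = (-0.5547, 0.8321, 0.0000).

e_3 = (-0.5547, 0.8321, 0.0000)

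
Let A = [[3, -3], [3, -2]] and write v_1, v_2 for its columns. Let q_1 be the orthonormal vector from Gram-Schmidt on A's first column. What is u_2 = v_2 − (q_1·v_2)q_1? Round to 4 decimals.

u_2 = (-0.5000, 0.5000)

v_1 = (3, 3); ‖v_1‖ = 4.2426, so q_1 = (0.7071, 0.7071).
q_1·v_2 = 0.7071·(-3) + 0.7071·(-2) = -3.5355.
u_2 = v_2 + 3.5355·q_1 = (-0.5000, 0.5000).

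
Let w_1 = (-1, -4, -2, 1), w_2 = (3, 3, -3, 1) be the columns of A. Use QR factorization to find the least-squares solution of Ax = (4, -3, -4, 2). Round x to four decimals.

q_1 = w_1/‖w_1‖ = (-1, -4, -2, 1)/4.6904 = (-0.2132, -0.8528, -0.4264, 0.2132).
r_{12} = q_1·w_2 = -1.7056.
u_2 = w_2 + 1.7056·q_1 = (2.6364, 1.5455, -3.7273, 1.3636).
‖u_2‖ = 5.0091, so q_2 = (0.5263, 0.3085, -0.7441, 0.2722).
Qᵀb = (3.8376, 4.7006).
Back-substitute: x_2 = 4.7006/5.0091 = 0.9384.
x_1 = (3.8376 + 1.7056·0.9384)/4.6904 = 1.1594.

x = (1.1594, 0.9384)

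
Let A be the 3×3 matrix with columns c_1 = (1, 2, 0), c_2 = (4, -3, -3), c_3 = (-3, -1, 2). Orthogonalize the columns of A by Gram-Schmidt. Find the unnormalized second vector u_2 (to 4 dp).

u_2 = (4.4000, -2.2000, -3.0000)

c_1 = (1, 2, 0); ‖c_1‖ = 2.2361, so e_1 = (0.4472, 0.8944, 0.0000).
e_1·c_2 = 0.4472·4 + 0.8944·(-3) + 0.0000·(-3) = -0.8944.
u_2 = c_2 + 0.8944·e_1 = (4.4000, -2.2000, -3.0000).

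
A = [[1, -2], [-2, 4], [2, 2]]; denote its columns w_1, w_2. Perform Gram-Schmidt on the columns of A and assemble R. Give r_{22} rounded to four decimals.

w_1 = (1, -2, 2); ‖w_1‖ = 3.0000, so q_1 = (0.3333, -0.6667, 0.6667).
q_1·w_2 = 0.3333·(-2) + (-0.6667)·4 + 0.6667·2 = -2.0000.
u_2 = w_2 + 2.0000·q_1 = (-1.3333, 2.6667, 3.3333).
r_{22} = ‖u_2‖ = 4.4721.

r_{22} = 4.4721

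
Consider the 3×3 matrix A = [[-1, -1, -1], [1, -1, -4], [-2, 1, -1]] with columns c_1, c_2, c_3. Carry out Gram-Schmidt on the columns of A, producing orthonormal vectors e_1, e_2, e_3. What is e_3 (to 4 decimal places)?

e_1 = c_1/‖c_1‖ = (-1, 1, -2)/2.4495 = (-0.4082, 0.4082, -0.8165).
r_{12} = e_1·c_2 = -0.8165.
u_2 = c_2 + 0.8165·e_1 = (-1.3333, -0.6667, 0.3333).
‖u_2‖ = 1.5275, so e_2 = (-0.8729, -0.4364, 0.2182).
r_{13} = e_1·c_3 = -0.4082; r_{23} = e_2·c_3 = 2.4004.
u_3 = c_3 + 0.4082·e_1 − 2.4004·e_2 = (0.9286, -2.7857, -1.8571).
‖u_3‖ = 3.4744, so e_3 = (0.2673, -0.8018, -0.5345).

e_3 = (0.2673, -0.8018, -0.5345)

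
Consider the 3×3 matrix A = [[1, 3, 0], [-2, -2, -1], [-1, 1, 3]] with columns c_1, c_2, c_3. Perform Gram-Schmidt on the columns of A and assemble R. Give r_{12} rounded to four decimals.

c_1 = (1, -2, -1); ‖c_1‖ = 2.4495, so e_1 = (0.4082, -0.8165, -0.4082).
r_{12} = e_1·c_2 = 2.4495.

r_{12} = 2.4495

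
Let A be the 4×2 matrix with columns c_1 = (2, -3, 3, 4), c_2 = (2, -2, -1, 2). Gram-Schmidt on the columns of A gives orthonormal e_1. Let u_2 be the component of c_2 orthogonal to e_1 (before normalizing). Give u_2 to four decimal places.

u_2 = (1.2105, -0.8158, -2.1842, 0.4211)

c_1 = (2, -3, 3, 4); ‖c_1‖ = 6.1644, so e_1 = (0.3244, -0.4867, 0.4867, 0.6489).
e_1·c_2 = 0.3244·2 + (-0.4867)·(-2) + 0.4867·(-1) + 0.6489·2 = 2.4333.
u_2 = c_2 − 2.4333·e_1 = (1.2105, -0.8158, -2.1842, 0.4211).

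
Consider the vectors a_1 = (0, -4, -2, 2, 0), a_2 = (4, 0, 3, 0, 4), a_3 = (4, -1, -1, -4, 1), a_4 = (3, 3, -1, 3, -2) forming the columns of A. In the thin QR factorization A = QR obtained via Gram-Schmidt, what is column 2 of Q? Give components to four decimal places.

q_2 = (0.6364, -0.1591, 0.3978, 0.0796, 0.6364)

q_1 = a_1/‖a_1‖ = (0, -4, -2, 2, 0)/4.8990 = (0.0000, -0.8165, -0.4082, 0.4082, 0.0000).
r_{12} = q_1·a_2 = -1.2247.
u_2 = a_2 + 1.2247·q_1 = (4.0000, -1.0000, 2.5000, 0.5000, 4.0000).
‖u_2‖ = 6.2849, so q_2 = (0.6364, -0.1591, 0.3978, 0.0796, 0.6364).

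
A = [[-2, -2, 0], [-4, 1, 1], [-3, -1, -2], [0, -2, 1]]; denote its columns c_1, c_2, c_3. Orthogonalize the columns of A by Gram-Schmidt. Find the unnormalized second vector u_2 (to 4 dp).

e_1 = c_1/‖c_1‖ = (-2, -4, -3, 0)/5.3852 = (-0.3714, -0.7428, -0.5571, 0.0000).
r_{12} = e_1·c_2 = 0.5571.
u_2 = c_2 − 0.5571·e_1 = (-1.7931, 1.4138, -0.6897, -2.0000).

u_2 = (-1.7931, 1.4138, -0.6897, -2.0000)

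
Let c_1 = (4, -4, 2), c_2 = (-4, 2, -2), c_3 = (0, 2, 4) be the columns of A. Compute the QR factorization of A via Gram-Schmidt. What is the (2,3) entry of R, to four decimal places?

r_{23} = -2.6833

c_1 = (4, -4, 2); ‖c_1‖ = 6.0000, so q_1 = (0.6667, -0.6667, 0.3333).
q_1·c_2 = 0.6667·(-4) + (-0.6667)·2 + 0.3333·(-2) = -4.6667.
u_2 = c_2 + 4.6667·q_1 = (-0.8889, -1.1111, -0.4444).
‖u_2‖ = 1.4907, so q_2 = (-0.5963, -0.7454, -0.2981).
r_{23} = q_2·c_3 = -2.6833.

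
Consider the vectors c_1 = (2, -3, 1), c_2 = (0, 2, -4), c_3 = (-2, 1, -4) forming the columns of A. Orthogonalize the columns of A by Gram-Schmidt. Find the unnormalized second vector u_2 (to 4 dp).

c_1 = (2, -3, 1); ‖c_1‖ = 3.7417, so e_1 = (0.5345, -0.8018, 0.2673).
e_1·c_2 = 0.5345·0 + (-0.8018)·2 + 0.2673·(-4) = -2.6726.
u_2 = c_2 + 2.6726·e_1 = (1.4286, -0.1429, -3.2857).

u_2 = (1.4286, -0.1429, -3.2857)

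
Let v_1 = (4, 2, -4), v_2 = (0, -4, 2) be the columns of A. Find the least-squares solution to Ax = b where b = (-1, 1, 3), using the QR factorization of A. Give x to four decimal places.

x = (-0.5345, -0.3276)

v_1 = (4, 2, -4); ‖v_1‖ = 6.0000, so e_1 = (0.6667, 0.3333, -0.6667).
e_1·v_2 = 0.6667·0 + 0.3333·(-4) + (-0.6667)·2 = -2.6667.
u_2 = v_2 + 2.6667·e_1 = (1.7778, -3.1111, 0.2222).
‖u_2‖ = 3.5901, so e_2 = (0.4952, -0.8666, 0.0619).
Qᵀb = (-2.3333, -1.1761).
Back-substitute: x_2 = -1.1761/3.5901 = -0.3276.
x_1 = (-2.3333 + 2.6667·(-0.3276))/6.0000 = -0.5345.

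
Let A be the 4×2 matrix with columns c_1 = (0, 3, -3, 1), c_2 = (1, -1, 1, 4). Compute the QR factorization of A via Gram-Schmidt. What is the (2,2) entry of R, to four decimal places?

c_1 = (0, 3, -3, 1); ‖c_1‖ = 4.3589, so q_1 = (0.0000, 0.6882, -0.6882, 0.2294).
q_1·c_2 = 0.0000·1 + 0.6882·(-1) + (-0.6882)·1 + 0.2294·4 = -0.4588.
u_2 = c_2 + 0.4588·q_1 = (1.0000, -0.6842, 0.6842, 4.1053).
r_{22} = ‖u_2‖ = 4.3347.

r_{22} = 4.3347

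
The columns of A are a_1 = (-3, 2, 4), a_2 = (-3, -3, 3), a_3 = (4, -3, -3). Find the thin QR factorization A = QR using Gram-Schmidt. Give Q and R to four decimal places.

Q = [[-0.5571, -0.3302, 0.7620], [0.3714, -0.9197, -0.1270], [0.7428, 0.2122, 0.6350]], R = [[5.3852, 2.7854, -5.5709], [0.0000, 4.3865, 0.8018], [0.0000, 0.0000, 1.5240]]

a_1 = (-3, 2, 4); ‖a_1‖ = 5.3852, so q_1 = (-0.5571, 0.3714, 0.7428).
q_1·a_2 = (-0.5571)·(-3) + 0.3714·(-3) + 0.7428·3 = 2.7854.
u_2 = a_2 − 2.7854·q_1 = (-1.4483, -4.0345, 0.9310).
‖u_2‖ = 4.3865, so q_2 = (-0.3302, -0.9197, 0.2122).
q_1·a_3 = (-0.5571)·4 + 0.3714·(-3) + 0.7428·(-3) = -5.5709; q_2·a_3 = (-0.3302)·4 + (-0.9197)·(-3) + 0.2122·(-3) = 0.8018.
u_3 = a_3 + 5.5709·q_1 − 0.8018·q_2 = (1.1613, -0.1935, 0.9677).
‖u_3‖ = 1.5240, so q_3 = (0.7620, -0.1270, 0.6350).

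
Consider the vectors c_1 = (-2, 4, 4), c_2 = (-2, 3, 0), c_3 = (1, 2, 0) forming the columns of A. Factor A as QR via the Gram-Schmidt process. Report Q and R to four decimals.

Q = [[-0.3333, -0.4579, 0.8242], [0.6667, 0.5037, 0.5494], [0.6667, -0.7326, -0.1374]], R = [[6.0000, 2.6667, 1.0000], [0.0000, 2.4267, 0.5494], [0.0000, 0.0000, 1.9230]]

q_1 = c_1/‖c_1‖ = (-2, 4, 4)/6.0000 = (-0.3333, 0.6667, 0.6667).
r_{12} = q_1·c_2 = 2.6667.
u_2 = c_2 − 2.6667·q_1 = (-1.1111, 1.2222, -1.7778).
‖u_2‖ = 2.4267, so q_2 = (-0.4579, 0.5037, -0.7326).
r_{13} = q_1·c_3 = 1.0000; r_{23} = q_2·c_3 = 0.5494.
u_3 = c_3 − 1.0000·q_1 − 0.5494·q_2 = (1.5849, 1.0566, -0.2642).
‖u_3‖ = 1.9230, so q_3 = (0.8242, 0.5494, -0.1374).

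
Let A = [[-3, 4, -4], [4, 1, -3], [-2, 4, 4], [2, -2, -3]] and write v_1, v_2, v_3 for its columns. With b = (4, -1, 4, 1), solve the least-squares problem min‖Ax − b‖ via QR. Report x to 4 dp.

q_1 = v_1/‖v_1‖ = (-3, 4, -2, 2)/5.7446 = (-0.5222, 0.6963, -0.3482, 0.3482).
r_{12} = q_1·v_2 = -3.4816.
u_2 = v_2 + 3.4816·q_1 = (2.1818, 3.4242, 2.7879, -0.7879).
‖u_2‖ = 4.9879, so q_2 = (0.4374, 0.6865, 0.5589, -0.1580).
r_{13} = q_1·v_3 = -2.4371; r_{23} = q_2·v_3 = -1.0996.
u_3 = v_3 + 2.4371·q_1 + 1.0996·q_2 = (-4.7917, -0.5481, 3.7661, -2.3252).
‖u_3‖ = 6.5461, so q_3 = (-0.7320, -0.0837, 0.5753, -0.3552).
Qᵀb = (-3.8297, 3.1410, -0.8982).
Back-substitute: x_3 = -0.8982/6.5461 = -0.1372.
x_2 = (3.1410 + 1.0996·(-0.1372))/4.9879 = 0.5995.
x_1 = (-3.8297 + 3.4816·0.5995 + 2.4371·(-0.1372))/5.7446 = -0.3616.

x = (-0.3616, 0.5995, -0.1372)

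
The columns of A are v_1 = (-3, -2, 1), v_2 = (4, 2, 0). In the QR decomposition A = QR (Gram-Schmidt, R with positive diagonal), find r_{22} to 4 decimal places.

e_1 = v_1/‖v_1‖ = (-3, -2, 1)/3.7417 = (-0.8018, -0.5345, 0.2673).
r_{12} = e_1·v_2 = -4.2762.
u_2 = v_2 + 4.2762·e_1 = (0.5714, -0.2857, 1.1429).
r_{22} = ‖u_2‖ = 1.3093.

r_{22} = 1.3093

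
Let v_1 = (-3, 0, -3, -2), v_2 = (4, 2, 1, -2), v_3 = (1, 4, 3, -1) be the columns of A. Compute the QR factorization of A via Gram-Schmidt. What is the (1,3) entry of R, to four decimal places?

r_{13} = -2.1320

v_1 = (-3, 0, -3, -2); ‖v_1‖ = 4.6904, so q_1 = (-0.6396, 0.0000, -0.6396, -0.4264).
r_{13} = q_1·v_3 = -2.1320.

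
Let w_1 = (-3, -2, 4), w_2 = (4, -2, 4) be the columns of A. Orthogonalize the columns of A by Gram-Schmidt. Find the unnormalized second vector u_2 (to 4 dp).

u_2 = (4.8276, -1.4483, 2.8966)

q_1 = w_1/‖w_1‖ = (-3, -2, 4)/5.3852 = (-0.5571, -0.3714, 0.7428).
r_{12} = q_1·w_2 = 1.4856.
u_2 = w_2 − 1.4856·q_1 = (4.8276, -1.4483, 2.8966).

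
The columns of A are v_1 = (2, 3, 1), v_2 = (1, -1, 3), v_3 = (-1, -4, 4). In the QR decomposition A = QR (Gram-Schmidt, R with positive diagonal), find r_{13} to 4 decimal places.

r_{13} = -2.6726

q_1 = v_1/‖v_1‖ = (2, 3, 1)/3.7417 = (0.5345, 0.8018, 0.2673).
r_{13} = q_1·v_3 = -2.6726.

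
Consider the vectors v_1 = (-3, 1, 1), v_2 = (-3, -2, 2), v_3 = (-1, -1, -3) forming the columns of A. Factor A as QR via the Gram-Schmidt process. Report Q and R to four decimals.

e_1 = v_1/‖v_1‖ = (-3, 1, 1)/3.3166 = (-0.9045, 0.3015, 0.3015).
r_{12} = e_1·v_2 = 2.7136.
u_2 = v_2 − 2.7136·e_1 = (-0.5455, -2.8182, 1.1818).
‖u_2‖ = 3.1042, so e_2 = (-0.1757, -0.9078, 0.3807).
r_{13} = e_1·v_3 = -0.3015; r_{23} = e_2·v_3 = -0.0586.
u_3 = v_3 + 0.3015·e_1 + 0.0586·e_2 = (-1.2830, -0.9623, -2.8868).
‖u_3‖ = 3.3024, so e_3 = (-0.3885, -0.2914, -0.8742).

Q = [[-0.9045, -0.1757, -0.3885], [0.3015, -0.9078, -0.2914], [0.3015, 0.3807, -0.8742]], R = [[3.3166, 2.7136, -0.3015], [0.0000, 3.1042, -0.0586], [0.0000, 0.0000, 3.3024]]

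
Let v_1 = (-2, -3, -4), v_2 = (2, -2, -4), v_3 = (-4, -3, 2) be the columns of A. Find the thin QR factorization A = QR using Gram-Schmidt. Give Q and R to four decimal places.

Q = [[-0.3714, 0.9050, 0.2074], [-0.5571, -0.0385, -0.8296], [-0.7428, -0.4236, 0.5185]], R = [[5.3852, 3.3425, 1.6713], [0.0000, 3.5816, -4.3518], [0.0000, 0.0000, 2.6961]]

v_1 = (-2, -3, -4); ‖v_1‖ = 5.3852, so q_1 = (-0.3714, -0.5571, -0.7428).
q_1·v_2 = (-0.3714)·2 + (-0.5571)·(-2) + (-0.7428)·(-4) = 3.3425.
u_2 = v_2 − 3.3425·q_1 = (3.2414, -0.1379, -1.5172).
‖u_2‖ = 3.5816, so q_2 = (0.9050, -0.0385, -0.4236).
q_1·v_3 = (-0.3714)·(-4) + (-0.5571)·(-3) + (-0.7428)·2 = 1.6713; q_2·v_3 = 0.9050·(-4) + (-0.0385)·(-3) + (-0.4236)·2 = -4.3518.
u_3 = v_3 − 1.6713·q_1 + 4.3518·q_2 = (0.5591, -2.2366, 1.3978).
‖u_3‖ = 2.6961, so q_3 = (0.2074, -0.8296, 0.5185).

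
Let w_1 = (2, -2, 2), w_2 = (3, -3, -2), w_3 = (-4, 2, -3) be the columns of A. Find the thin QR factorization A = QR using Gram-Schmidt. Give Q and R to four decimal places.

w_1 = (2, -2, 2); ‖w_1‖ = 3.4641, so q_1 = (0.5774, -0.5774, 0.5774).
q_1·w_2 = 0.5774·3 + (-0.5774)·(-3) + 0.5774·(-2) = 2.3094.
u_2 = w_2 − 2.3094·q_1 = (1.6667, -1.6667, -3.3333).
‖u_2‖ = 4.0825, so q_2 = (0.4082, -0.4082, -0.8165).
q_1·w_3 = 0.5774·(-4) + (-0.5774)·2 + 0.5774·(-3) = -5.1962; q_2·w_3 = 0.4082·(-4) + (-0.4082)·2 + (-0.8165)·(-3) = 0.0000.
u_3 = w_3 + 5.1962·q_1 − 0.0000·q_2 = (-1.0000, -1.0000, 0.0000).
‖u_3‖ = 1.4142, so q_3 = (-0.7071, -0.7071, 0.0000).

Q = [[0.5774, 0.4082, -0.7071], [-0.5774, -0.4082, -0.7071], [0.5774, -0.8165, 0.0000]], R = [[3.4641, 2.3094, -5.1962], [0.0000, 4.0825, 0.0000], [0.0000, 0.0000, 1.4142]]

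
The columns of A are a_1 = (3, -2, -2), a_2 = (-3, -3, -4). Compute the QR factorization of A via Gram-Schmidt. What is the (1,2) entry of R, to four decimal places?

r_{12} = 1.2127

a_1 = (3, -2, -2); ‖a_1‖ = 4.1231, so e_1 = (0.7276, -0.4851, -0.4851).
r_{12} = e_1·a_2 = 1.2127.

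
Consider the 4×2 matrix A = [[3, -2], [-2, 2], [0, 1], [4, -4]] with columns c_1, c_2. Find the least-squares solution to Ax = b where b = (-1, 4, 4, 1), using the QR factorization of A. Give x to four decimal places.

c_1 = (3, -2, 0, 4); ‖c_1‖ = 5.3852, so q_1 = (0.5571, -0.3714, 0.0000, 0.7428).
q_1·c_2 = 0.5571·(-2) + (-0.3714)·2 + 0.0000·1 + 0.7428·(-4) = -4.8281.
u_2 = c_2 + 4.8281·q_1 = (0.6897, 0.2069, 1.0000, -0.4138).
‖u_2‖ = 1.2999, so q_2 = (0.5306, 0.1592, 0.7693, -0.3183).
Qᵀb = (-1.2999, 2.8650).
Back-substitute: x_2 = 2.8650/1.2999 = 2.2041.
x_1 = (-1.2999 + 4.8281·2.2041)/5.3852 = 1.7347.

x = (1.7347, 2.2041)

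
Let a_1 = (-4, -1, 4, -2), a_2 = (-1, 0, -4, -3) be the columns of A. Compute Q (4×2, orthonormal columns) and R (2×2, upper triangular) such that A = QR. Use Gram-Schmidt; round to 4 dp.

Q = [[-0.6576, -0.3296], [-0.1644, -0.0324], [0.6576, -0.6699], [-0.3288, -0.6645]], R = [[6.0828, -0.9864], [0.0000, 5.0027]]

a_1 = (-4, -1, 4, -2); ‖a_1‖ = 6.0828, so q_1 = (-0.6576, -0.1644, 0.6576, -0.3288).
q_1·a_2 = (-0.6576)·(-1) + (-0.1644)·0 + 0.6576·(-4) + (-0.3288)·(-3) = -0.9864.
u_2 = a_2 + 0.9864·q_1 = (-1.6486, -0.1622, -3.3514, -3.3243).
‖u_2‖ = 5.0027, so q_2 = (-0.3296, -0.0324, -0.6699, -0.6645).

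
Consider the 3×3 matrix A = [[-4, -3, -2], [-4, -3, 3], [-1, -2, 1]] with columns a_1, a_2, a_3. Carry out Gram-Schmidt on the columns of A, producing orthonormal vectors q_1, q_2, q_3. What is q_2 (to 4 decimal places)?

q_2 = (0.1231, 0.1231, -0.9847)

q_1 = a_1/‖a_1‖ = (-4, -4, -1)/5.7446 = (-0.6963, -0.6963, -0.1741).
r_{12} = q_1·a_2 = 4.5260.
u_2 = a_2 − 4.5260·q_1 = (0.1515, 0.1515, -1.2121).
‖u_2‖ = 1.2309, so q_2 = (0.1231, 0.1231, -0.9847).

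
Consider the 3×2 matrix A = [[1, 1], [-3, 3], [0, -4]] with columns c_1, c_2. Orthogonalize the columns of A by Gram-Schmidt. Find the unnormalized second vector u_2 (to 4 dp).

u_2 = (1.8000, 0.6000, -4.0000)

q_1 = c_1/‖c_1‖ = (1, -3, 0)/3.1623 = (0.3162, -0.9487, 0.0000).
r_{12} = q_1·c_2 = -2.5298.
u_2 = c_2 + 2.5298·q_1 = (1.8000, 0.6000, -4.0000).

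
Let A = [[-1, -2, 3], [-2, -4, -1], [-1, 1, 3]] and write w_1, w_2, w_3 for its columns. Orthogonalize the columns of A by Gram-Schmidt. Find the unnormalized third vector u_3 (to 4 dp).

u_3 = (2.8000, -1.4000, 0.0000)

e_1 = w_1/‖w_1‖ = (-1, -2, -1)/2.4495 = (-0.4082, -0.8165, -0.4082).
r_{12} = e_1·w_2 = 3.6742.
u_2 = w_2 − 3.6742·e_1 = (-0.5000, -1.0000, 2.5000).
‖u_2‖ = 2.7386, so e_2 = (-0.1826, -0.3651, 0.9129).
r_{13} = e_1·w_3 = -1.6330; r_{23} = e_2·w_3 = 2.5560.
u_3 = w_3 + 1.6330·e_1 − 2.5560·e_2 = (2.8000, -1.4000, 0.0000).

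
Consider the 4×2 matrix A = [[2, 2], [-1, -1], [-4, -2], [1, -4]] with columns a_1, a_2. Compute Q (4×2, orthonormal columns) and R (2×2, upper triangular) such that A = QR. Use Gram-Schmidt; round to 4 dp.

Q = [[0.4264, 0.2560], [-0.2132, -0.1280], [-0.8528, -0.0788], [0.2132, -0.9549]], R = [[4.6904, 1.9188], [0.0000, 4.6172]]

a_1 = (2, -1, -4, 1); ‖a_1‖ = 4.6904, so q_1 = (0.4264, -0.2132, -0.8528, 0.2132).
q_1·a_2 = 0.4264·2 + (-0.2132)·(-1) + (-0.8528)·(-2) + 0.2132·(-4) = 1.9188.
u_2 = a_2 − 1.9188·q_1 = (1.1818, -0.5909, -0.3636, -4.4091).
‖u_2‖ = 4.6172, so q_2 = (0.2560, -0.1280, -0.0788, -0.9549).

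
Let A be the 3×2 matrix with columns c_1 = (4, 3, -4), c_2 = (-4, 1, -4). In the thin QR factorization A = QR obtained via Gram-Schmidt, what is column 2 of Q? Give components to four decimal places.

c_1 = (4, 3, -4); ‖c_1‖ = 6.4031, so q_1 = (0.6247, 0.4685, -0.6247).
q_1·c_2 = 0.6247·(-4) + 0.4685·1 + (-0.6247)·(-4) = 0.4685.
u_2 = c_2 − 0.4685·q_1 = (-4.2927, 0.7805, -3.7073).
‖u_2‖ = 5.7254, so q_2 = (-0.7498, 0.1363, -0.6475).

q_2 = (-0.7498, 0.1363, -0.6475)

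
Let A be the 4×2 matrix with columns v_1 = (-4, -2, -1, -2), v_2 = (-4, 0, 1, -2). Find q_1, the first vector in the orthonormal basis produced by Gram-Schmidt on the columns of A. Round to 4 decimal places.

q_1 = v_1/‖v_1‖ = (-4, -2, -1, -2)/5.0000 = (-0.8000, -0.4000, -0.2000, -0.4000).

q_1 = (-0.8000, -0.4000, -0.2000, -0.4000)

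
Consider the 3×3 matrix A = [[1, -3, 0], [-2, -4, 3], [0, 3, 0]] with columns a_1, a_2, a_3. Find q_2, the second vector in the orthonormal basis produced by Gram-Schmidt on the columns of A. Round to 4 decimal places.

a_1 = (1, -2, 0); ‖a_1‖ = 2.2361, so q_1 = (0.4472, -0.8944, 0.0000).
q_1·a_2 = 0.4472·(-3) + (-0.8944)·(-4) + 0.0000·3 = 2.2361.
u_2 = a_2 − 2.2361·q_1 = (-4.0000, -2.0000, 3.0000).
‖u_2‖ = 5.3852, so q_2 = (-0.7428, -0.3714, 0.5571).

q_2 = (-0.7428, -0.3714, 0.5571)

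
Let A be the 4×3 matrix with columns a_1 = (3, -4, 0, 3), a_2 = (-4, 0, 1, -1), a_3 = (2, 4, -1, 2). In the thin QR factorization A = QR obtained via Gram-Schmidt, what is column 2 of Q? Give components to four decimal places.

e_1 = a_1/‖a_1‖ = (3, -4, 0, 3)/5.8310 = (0.5145, -0.6860, 0.0000, 0.5145).
r_{12} = e_1·a_2 = -2.5725.
u_2 = a_2 + 2.5725·e_1 = (-2.6765, -1.7647, 1.0000, 0.3235).
‖u_2‖ = 3.3738, so e_2 = (-0.7933, -0.5231, 0.2964, 0.0959).

e_2 = (-0.7933, -0.5231, 0.2964, 0.0959)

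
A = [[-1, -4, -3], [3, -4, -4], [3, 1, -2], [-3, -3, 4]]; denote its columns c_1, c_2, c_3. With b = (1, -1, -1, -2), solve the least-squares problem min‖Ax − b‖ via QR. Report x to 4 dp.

x = (-0.7983, 0.4371, -0.7261)

e_1 = c_1/‖c_1‖ = (-1, 3, 3, -3)/5.2915 = (-0.1890, 0.5669, 0.5669, -0.5669).
r_{12} = e_1·c_2 = 0.7559.
u_2 = c_2 − 0.7559·e_1 = (-3.8571, -4.4286, 0.5714, -2.5714).
‖u_2‖ = 6.4365, so e_2 = (-0.5993, -0.6880, 0.0888, -0.3995).
r_{13} = e_1·c_3 = -5.1025; r_{23} = e_2·c_3 = 2.7744.
u_3 = c_3 + 5.1025·e_1 − 2.7744·e_2 = (-2.3017, 0.8017, 0.6466, 2.2155).
‖u_3‖ = 3.3567, so e_3 = (-0.6857, 0.2388, 0.1926, 0.6600).
Qᵀb = (-0.1890, 0.7990, -2.4372).
Back-substitute: x_3 = -2.4372/3.3567 = -0.7261.
x_2 = (0.7990 − 2.7744·(-0.7261))/6.4365 = 0.4371.
x_1 = (-0.1890 − 0.7559·0.4371 + 5.1025·(-0.7261))/5.2915 = -0.7983.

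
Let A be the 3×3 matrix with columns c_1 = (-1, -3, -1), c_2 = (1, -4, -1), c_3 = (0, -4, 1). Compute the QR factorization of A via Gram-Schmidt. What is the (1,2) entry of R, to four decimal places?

c_1 = (-1, -3, -1); ‖c_1‖ = 3.3166, so q_1 = (-0.3015, -0.9045, -0.3015).
r_{12} = q_1·c_2 = 3.6181.

r_{12} = 3.6181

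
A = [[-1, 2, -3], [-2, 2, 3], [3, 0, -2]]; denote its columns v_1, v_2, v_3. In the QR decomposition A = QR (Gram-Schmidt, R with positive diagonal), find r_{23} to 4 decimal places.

r_{23} = -1.6555

q_1 = v_1/‖v_1‖ = (-1, -2, 3)/3.7417 = (-0.2673, -0.5345, 0.8018).
r_{12} = q_1·v_2 = -1.6036.
u_2 = v_2 + 1.6036·q_1 = (1.5714, 1.1429, 1.2857).
‖u_2‖ = 2.3299, so q_2 = (0.6745, 0.4905, 0.5518).
r_{23} = q_2·v_3 = -1.6555.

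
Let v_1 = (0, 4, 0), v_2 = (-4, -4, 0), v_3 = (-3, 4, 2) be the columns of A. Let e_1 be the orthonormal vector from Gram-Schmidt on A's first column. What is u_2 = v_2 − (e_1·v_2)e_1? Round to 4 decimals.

u_2 = (-4.0000, 0.0000, 0.0000)

e_1 = v_1/‖v_1‖ = (0, 4, 0)/4.0000 = (0.0000, 1.0000, 0.0000).
r_{12} = e_1·v_2 = -4.0000.
u_2 = v_2 + 4.0000·e_1 = (-4.0000, 0.0000, 0.0000).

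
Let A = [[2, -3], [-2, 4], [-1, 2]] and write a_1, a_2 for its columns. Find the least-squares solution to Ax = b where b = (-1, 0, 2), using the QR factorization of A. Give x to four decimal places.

x = (-0.8000, -0.2000)

e_1 = a_1/‖a_1‖ = (2, -2, -1)/3.0000 = (0.6667, -0.6667, -0.3333).
r_{12} = e_1·a_2 = -5.3333.
u_2 = a_2 + 5.3333·e_1 = (0.5556, 0.4444, 0.2222).
‖u_2‖ = 0.7454, so e_2 = (0.7454, 0.5963, 0.2981).
Qᵀb = (-1.3333, -0.1491).
Back-substitute: x_2 = -0.1491/0.7454 = -0.2000.
x_1 = (-1.3333 + 5.3333·(-0.2000))/3.0000 = -0.8000.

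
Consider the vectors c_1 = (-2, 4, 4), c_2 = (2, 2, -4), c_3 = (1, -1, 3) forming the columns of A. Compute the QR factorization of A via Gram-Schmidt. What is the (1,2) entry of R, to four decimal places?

c_1 = (-2, 4, 4); ‖c_1‖ = 6.0000, so q_1 = (-0.3333, 0.6667, 0.6667).
r_{12} = q_1·c_2 = -2.0000.

r_{12} = -2.0000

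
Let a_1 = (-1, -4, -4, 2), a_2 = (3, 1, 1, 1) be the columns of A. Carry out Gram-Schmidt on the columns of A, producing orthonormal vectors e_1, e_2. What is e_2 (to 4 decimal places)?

a_1 = (-1, -4, -4, 2); ‖a_1‖ = 6.0828, so e_1 = (-0.1644, -0.6576, -0.6576, 0.3288).
e_1·a_2 = (-0.1644)·3 + (-0.6576)·1 + (-0.6576)·1 + 0.3288·1 = -1.4796.
u_2 = a_2 + 1.4796·e_1 = (2.7568, 0.0270, 0.0270, 1.4865).
‖u_2‖ = 3.1322, so e_2 = (0.8801, 0.0086, 0.0086, 0.4746).

e_2 = (0.8801, 0.0086, 0.0086, 0.4746)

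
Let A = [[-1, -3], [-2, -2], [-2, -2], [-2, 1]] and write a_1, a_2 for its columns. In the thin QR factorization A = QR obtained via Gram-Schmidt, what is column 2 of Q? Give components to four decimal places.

q_1 = a_1/‖a_1‖ = (-1, -2, -2, -2)/3.6056 = (-0.2774, -0.5547, -0.5547, -0.5547).
r_{12} = q_1·a_2 = 2.4962.
u_2 = a_2 − 2.4962·q_1 = (-2.3077, -0.6154, -0.6154, 2.3846).
‖u_2‖ = 3.4306, so q_2 = (-0.6727, -0.1794, -0.1794, 0.6951).

q_2 = (-0.6727, -0.1794, -0.1794, 0.6951)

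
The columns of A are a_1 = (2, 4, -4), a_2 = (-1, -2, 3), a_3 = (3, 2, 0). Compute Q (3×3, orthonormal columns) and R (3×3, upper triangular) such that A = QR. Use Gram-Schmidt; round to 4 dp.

a_1 = (2, 4, -4); ‖a_1‖ = 6.0000, so e_1 = (0.3333, 0.6667, -0.6667).
e_1·a_2 = 0.3333·(-1) + 0.6667·(-2) + (-0.6667)·3 = -3.6667.
u_2 = a_2 + 3.6667·e_1 = (0.2222, 0.4444, 0.5556).
‖u_2‖ = 0.7454, so e_2 = (0.2981, 0.5963, 0.7454).
e_1·a_3 = 0.3333·3 + 0.6667·2 + (-0.6667)·0 = 2.3333; e_2·a_3 = 0.2981·3 + 0.5963·2 + 0.7454·0 = 2.0870.
u_3 = a_3 − 2.3333·e_1 − 2.0870·e_2 = (1.6000, -0.8000, 0.0000).
‖u_3‖ = 1.7889, so e_3 = (0.8944, -0.4472, 0.0000).

Q = [[0.3333, 0.2981, 0.8944], [0.6667, 0.5963, -0.4472], [-0.6667, 0.7454, 0.0000]], R = [[6.0000, -3.6667, 2.3333], [0.0000, 0.7454, 2.0870], [0.0000, 0.0000, 1.7889]]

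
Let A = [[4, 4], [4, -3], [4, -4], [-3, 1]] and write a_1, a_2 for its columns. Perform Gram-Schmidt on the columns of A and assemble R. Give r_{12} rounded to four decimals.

e_1 = a_1/‖a_1‖ = (4, 4, 4, -3)/7.5498 = (0.5298, 0.5298, 0.5298, -0.3974).
r_{12} = e_1·a_2 = -1.9868.

r_{12} = -1.9868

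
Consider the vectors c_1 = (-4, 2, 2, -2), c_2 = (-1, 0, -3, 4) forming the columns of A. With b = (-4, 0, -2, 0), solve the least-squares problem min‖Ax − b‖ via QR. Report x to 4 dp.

x = (0.6561, 0.6369)

c_1 = (-4, 2, 2, -2); ‖c_1‖ = 5.2915, so e_1 = (-0.7559, 0.3780, 0.3780, -0.3780).
e_1·c_2 = (-0.7559)·(-1) + 0.3780·0 + 0.3780·(-3) + (-0.3780)·4 = -1.8898.
u_2 = c_2 + 1.8898·e_1 = (-2.4286, 0.7143, -2.2857, 3.2857).
‖u_2‖ = 4.7359, so e_2 = (-0.5128, 0.1508, -0.4826, 0.6938).
Qᵀb = (2.2678, 3.0165).
Back-substitute: x_2 = 3.0165/4.7359 = 0.6369.
x_1 = (2.2678 + 1.8898·0.6369)/5.2915 = 0.6561.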